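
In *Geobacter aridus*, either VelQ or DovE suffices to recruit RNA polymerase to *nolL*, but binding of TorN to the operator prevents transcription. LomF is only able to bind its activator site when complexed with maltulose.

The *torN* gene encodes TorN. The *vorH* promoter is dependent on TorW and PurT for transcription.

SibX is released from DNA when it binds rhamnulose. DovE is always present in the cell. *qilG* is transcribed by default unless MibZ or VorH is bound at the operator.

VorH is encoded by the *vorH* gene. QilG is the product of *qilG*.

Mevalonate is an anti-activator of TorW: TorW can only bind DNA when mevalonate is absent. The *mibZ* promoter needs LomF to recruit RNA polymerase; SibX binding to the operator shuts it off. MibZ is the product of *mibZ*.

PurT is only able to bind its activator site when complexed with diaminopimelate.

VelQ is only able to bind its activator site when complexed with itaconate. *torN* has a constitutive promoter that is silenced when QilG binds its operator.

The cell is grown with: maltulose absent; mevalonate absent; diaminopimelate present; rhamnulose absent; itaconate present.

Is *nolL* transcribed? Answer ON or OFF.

Itaconate is present, so VelQ is active.
Rhamnulose is absent, so SibX is active.
Maltulose is absent, so LomF is inactive.
With repressor SibX bound, *mibZ* is not transcribed.
So MibZ is not produced.
Mevalonate is absent, so TorW is active.
Diaminopimelate is present, so PurT is active.
No repressor is bound and TorW and PurT are active, so *vorH* is transcribed.
So VorH is produced and active.
With repressor VorH bound, *qilG* is not transcribed.
So QilG is not produced.
With no repressor bound, *torN* is transcribed.
So TorN is produced and active.
DovE is produced constitutively and is active.
With repressor TorN bound, *nolL* is not transcribed.

OFF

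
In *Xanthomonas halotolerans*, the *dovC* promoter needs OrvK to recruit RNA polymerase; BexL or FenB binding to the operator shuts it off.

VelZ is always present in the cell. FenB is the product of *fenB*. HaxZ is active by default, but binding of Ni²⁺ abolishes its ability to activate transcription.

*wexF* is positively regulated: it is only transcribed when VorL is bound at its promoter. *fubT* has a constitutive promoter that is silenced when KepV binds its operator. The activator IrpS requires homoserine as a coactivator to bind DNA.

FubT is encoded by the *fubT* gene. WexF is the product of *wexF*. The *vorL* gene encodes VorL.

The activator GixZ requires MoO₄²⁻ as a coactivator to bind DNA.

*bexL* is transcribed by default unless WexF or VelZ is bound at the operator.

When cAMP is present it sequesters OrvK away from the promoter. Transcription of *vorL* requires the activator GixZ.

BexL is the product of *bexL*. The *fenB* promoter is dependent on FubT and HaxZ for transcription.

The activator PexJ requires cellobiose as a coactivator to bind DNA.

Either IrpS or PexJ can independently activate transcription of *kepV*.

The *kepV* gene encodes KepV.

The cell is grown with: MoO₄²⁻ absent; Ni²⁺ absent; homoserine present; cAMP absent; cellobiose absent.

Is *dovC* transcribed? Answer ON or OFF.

MoO₄²⁻ is absent, so GixZ is inactive.
Required activator GixZ is absent, so *vorL* is not transcribed.
So VorL is not produced.
Required activator VorL is absent, so *wexF* is not transcribed.
So WexF is not produced.
VelZ is produced constitutively and is active.
With repressor VelZ bound, *bexL* is not transcribed.
So BexL is not produced.
Homoserine is present, so IrpS is active.
Cellobiose is absent, so PexJ is inactive.
Activator IrpS is present, so *kepV* is transcribed.
So KepV is produced and active.
With repressor KepV bound, *fubT* is not transcribed.
So FubT is not produced.
Ni²⁺ is absent, so HaxZ is active.
Required activator FubT is absent, so *fenB* is not transcribed.
So FenB is not produced.
cAMP is absent, so OrvK is active.
No repressor is bound and OrvK is active, so *dovC* is transcribed.

ON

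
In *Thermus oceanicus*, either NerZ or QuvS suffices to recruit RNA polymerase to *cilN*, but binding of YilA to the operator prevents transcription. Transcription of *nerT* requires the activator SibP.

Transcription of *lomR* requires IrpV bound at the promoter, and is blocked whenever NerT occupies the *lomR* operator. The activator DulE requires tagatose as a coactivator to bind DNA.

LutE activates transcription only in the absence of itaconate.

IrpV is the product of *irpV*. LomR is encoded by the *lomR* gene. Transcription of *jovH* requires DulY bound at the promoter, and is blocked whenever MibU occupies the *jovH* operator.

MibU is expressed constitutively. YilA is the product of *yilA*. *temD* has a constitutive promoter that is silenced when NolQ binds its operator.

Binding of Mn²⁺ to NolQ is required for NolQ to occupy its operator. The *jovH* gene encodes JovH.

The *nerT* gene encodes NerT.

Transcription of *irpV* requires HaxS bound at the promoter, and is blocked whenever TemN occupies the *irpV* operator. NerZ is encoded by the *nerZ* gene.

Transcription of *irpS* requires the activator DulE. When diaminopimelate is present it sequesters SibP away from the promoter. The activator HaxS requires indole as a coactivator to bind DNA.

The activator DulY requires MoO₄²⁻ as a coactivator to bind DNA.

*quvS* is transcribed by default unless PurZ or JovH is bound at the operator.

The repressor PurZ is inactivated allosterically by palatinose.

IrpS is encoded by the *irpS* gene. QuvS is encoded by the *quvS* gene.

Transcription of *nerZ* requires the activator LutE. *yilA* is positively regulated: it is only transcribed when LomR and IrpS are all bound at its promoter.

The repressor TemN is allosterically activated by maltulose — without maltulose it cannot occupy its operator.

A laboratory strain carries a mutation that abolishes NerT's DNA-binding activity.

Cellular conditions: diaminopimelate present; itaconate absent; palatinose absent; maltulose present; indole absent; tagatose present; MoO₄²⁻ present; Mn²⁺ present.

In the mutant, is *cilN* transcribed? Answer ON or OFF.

ON

Itaconate is absent, so LutE is active.
No repressor is bound and LutE is active, so *nerZ* is transcribed.
So NerZ is produced and active.
Palatinose is absent, so PurZ is active.
MibU is produced constitutively and is active.
MoO₄²⁻ is present, so DulY is active.
With repressor MibU bound, *jovH* is not transcribed.
So JovH is not produced.
With repressor PurZ bound, *quvS* is not transcribed.
So QuvS is not produced.
Indole is absent, so HaxS is inactive.
Maltulose is present, so TemN is active.
With repressor TemN bound, *irpV* is not transcribed.
So IrpV is not produced.
NerT is non-functional in this strain, so it has no effect.
Required activator IrpV is absent, so *lomR* is not transcribed.
So LomR is not produced.
Tagatose is present, so DulE is active.
No repressor is bound and DulE is active, so *irpS* is transcribed.
So IrpS is produced and active.
Required activator LomR is absent, so *yilA* is not transcribed.
So YilA is not produced.
Activator NerZ is present, so *cilN* is transcribed.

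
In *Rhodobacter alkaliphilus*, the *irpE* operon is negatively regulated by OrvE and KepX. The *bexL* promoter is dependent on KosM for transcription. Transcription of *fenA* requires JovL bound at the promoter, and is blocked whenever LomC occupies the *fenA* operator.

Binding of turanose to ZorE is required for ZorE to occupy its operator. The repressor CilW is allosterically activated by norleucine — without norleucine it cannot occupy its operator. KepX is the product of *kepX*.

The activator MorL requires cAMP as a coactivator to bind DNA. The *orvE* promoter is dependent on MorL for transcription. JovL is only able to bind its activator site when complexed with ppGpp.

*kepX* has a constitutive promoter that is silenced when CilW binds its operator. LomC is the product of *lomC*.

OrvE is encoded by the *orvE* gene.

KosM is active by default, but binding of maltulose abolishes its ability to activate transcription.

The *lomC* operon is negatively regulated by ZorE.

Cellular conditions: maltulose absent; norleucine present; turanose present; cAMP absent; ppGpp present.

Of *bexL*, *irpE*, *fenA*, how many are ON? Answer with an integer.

Maltulose is absent, so KosM is active.
No repressor is bound and KosM is active, so *bexL* is transcribed.
→ *bexL* is ON.
cAMP is absent, so MorL is inactive.
Required activator MorL is absent, so *orvE* is not transcribed.
So OrvE is not produced.
Norleucine is present, so CilW is active.
With repressor CilW bound, *kepX* is not transcribed.
So KepX is not produced.
With no repressor bound, *irpE* is transcribed.
→ *irpE* is ON.
Turanose is present, so ZorE is active.
With repressor ZorE bound, *lomC* is not transcribed.
So LomC is not produced.
ppGpp is present, so JovL is active.
No repressor is bound and JovL is active, so *fenA* is transcribed.
→ *fenA* is ON.
3 of the 3 genes are transcribed.

3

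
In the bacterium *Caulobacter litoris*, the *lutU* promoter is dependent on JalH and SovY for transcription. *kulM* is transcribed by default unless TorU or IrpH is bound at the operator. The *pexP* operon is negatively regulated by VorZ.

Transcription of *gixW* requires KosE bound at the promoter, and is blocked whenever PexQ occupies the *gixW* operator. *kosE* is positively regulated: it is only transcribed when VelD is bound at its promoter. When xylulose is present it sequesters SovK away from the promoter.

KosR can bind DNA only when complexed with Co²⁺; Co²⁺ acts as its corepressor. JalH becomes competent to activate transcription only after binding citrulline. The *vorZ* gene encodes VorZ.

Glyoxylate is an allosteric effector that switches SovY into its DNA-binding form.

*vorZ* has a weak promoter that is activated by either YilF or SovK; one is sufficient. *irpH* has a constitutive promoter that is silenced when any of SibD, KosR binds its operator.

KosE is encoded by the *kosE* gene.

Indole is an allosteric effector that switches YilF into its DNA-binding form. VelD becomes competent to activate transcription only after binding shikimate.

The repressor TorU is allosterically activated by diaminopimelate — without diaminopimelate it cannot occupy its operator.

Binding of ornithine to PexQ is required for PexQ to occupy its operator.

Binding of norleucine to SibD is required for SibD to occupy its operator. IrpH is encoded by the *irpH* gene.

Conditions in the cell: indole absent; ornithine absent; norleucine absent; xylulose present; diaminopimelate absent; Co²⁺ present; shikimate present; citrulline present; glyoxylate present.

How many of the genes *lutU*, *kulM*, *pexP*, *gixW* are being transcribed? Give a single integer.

Citrulline is present, so JalH is active.
Glyoxylate is present, so SovY is active.
No repressor is bound and JalH and SovY are active, so *lutU* is transcribed.
→ *lutU* is ON.
Diaminopimelate is absent, so TorU is inactive.
Norleucine is absent, so SibD is inactive.
Co²⁺ is present, so KosR is active.
With repressor KosR bound, *irpH* is not transcribed.
So IrpH is not produced.
With no repressor bound, *kulM* is transcribed.
→ *kulM* is ON.
Indole is absent, so YilF is inactive.
Xylulose is present, so SovK is inactive.
No activator is available at the *vorZ* promoter, so *vorZ* is not transcribed.
So VorZ is not produced.
With no repressor bound, *pexP* is transcribed.
→ *pexP* is ON.
Ornithine is absent, so PexQ is inactive.
Shikimate is present, so VelD is active.
No repressor is bound and VelD is active, so *kosE* is transcribed.
So KosE is produced and active.
No repressor is bound and KosE is active, so *gixW* is transcribed.
→ *gixW* is ON.
4 of the 4 genes are transcribed.

4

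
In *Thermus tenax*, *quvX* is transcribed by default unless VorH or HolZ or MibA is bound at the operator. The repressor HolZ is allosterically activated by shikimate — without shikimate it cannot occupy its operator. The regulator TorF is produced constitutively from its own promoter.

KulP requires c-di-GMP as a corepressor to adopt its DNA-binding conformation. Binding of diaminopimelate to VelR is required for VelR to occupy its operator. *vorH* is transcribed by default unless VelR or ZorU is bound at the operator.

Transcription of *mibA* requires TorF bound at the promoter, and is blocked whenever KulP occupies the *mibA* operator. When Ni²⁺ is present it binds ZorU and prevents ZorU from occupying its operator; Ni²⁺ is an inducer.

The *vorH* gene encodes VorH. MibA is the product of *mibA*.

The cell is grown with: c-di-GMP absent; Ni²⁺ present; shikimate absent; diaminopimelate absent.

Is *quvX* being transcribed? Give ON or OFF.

Diaminopimelate is absent, so VelR is inactive.
Ni²⁺ is present, so ZorU is inactive.
With no repressor bound, *vorH* is transcribed.
So VorH is produced and active.
Shikimate is absent, so HolZ is inactive.
TorF is produced constitutively and is active.
c-di-GMP is absent, so KulP is inactive.
No repressor is bound and TorF is active, so *mibA* is transcribed.
So MibA is produced and active.
With repressor VorH bound, *quvX* is not transcribed.

OFF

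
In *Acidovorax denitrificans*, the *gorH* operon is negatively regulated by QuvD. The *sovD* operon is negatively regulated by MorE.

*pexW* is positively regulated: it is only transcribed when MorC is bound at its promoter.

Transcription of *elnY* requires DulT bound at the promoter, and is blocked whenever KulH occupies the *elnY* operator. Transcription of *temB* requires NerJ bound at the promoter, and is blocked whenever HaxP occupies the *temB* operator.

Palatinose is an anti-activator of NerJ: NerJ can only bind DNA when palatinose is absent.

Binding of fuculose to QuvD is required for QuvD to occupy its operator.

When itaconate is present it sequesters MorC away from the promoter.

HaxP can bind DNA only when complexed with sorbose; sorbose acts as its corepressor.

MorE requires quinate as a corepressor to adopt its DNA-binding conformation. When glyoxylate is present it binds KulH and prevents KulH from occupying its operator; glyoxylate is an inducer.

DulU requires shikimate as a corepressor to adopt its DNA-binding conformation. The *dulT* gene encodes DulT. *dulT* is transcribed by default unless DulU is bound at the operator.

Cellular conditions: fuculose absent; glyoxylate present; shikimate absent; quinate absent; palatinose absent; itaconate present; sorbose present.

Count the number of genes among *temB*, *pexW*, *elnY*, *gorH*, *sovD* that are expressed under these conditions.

3

Palatinose is absent, so NerJ is active.
Sorbose is present, so HaxP is active.
With repressor HaxP bound, *temB* is not transcribed.
→ *temB* is OFF.
Itaconate is present, so MorC is inactive.
Required activator MorC is absent, so *pexW* is not transcribed.
→ *pexW* is OFF.
Glyoxylate is present, so KulH is inactive.
Shikimate is absent, so DulU is inactive.
With no repressor bound, *dulT* is transcribed.
So DulT is produced and active.
No repressor is bound and DulT is active, so *elnY* is transcribed.
→ *elnY* is ON.
Fuculose is absent, so QuvD is inactive.
With no repressor bound, *gorH* is transcribed.
→ *gorH* is ON.
Quinate is absent, so MorE is inactive.
With no repressor bound, *sovD* is transcribed.
→ *sovD* is ON.
3 of the 5 genes are transcribed.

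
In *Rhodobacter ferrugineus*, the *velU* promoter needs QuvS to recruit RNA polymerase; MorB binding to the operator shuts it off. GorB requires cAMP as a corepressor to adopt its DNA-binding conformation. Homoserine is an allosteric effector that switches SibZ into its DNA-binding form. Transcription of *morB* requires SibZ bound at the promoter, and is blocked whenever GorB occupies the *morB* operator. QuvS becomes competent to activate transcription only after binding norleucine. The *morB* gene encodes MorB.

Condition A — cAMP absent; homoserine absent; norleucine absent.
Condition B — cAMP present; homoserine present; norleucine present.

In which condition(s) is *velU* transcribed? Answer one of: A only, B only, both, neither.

B only

Condition A:
cAMP is absent, so GorB is inactive.
Homoserine is absent, so SibZ is inactive.
Required activator SibZ is absent, so *morB* is not transcribed.
So MorB is not produced.
Norleucine is absent, so QuvS is inactive.
Required activator QuvS is absent, so *velU* is not transcribed.
→ *velU* is OFF in A.
Condition B:
cAMP is present, so GorB is active.
Homoserine is present, so SibZ is active.
With repressor GorB bound, *morB* is not transcribed.
So MorB is not produced.
Norleucine is present, so QuvS is active.
No repressor is bound and QuvS is active, so *velU* is transcribed.
→ *velU* is ON in B.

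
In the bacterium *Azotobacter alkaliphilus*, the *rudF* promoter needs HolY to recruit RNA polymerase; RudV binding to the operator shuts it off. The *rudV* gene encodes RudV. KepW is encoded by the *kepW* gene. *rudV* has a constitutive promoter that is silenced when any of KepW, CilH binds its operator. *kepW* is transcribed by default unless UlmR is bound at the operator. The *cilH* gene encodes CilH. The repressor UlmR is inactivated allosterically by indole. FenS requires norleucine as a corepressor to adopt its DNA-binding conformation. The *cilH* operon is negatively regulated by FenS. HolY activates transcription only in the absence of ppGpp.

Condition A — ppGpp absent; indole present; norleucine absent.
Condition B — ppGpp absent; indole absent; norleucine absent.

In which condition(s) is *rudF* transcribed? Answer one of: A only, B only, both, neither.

Condition A:
ppGpp is absent, so HolY is active.
Indole is present, so UlmR is inactive.
With no repressor bound, *kepW* is transcribed.
So KepW is produced and active.
Norleucine is absent, so FenS is inactive.
With no repressor bound, *cilH* is transcribed.
So CilH is produced and active.
With repressor KepW bound, *rudV* is not transcribed.
So RudV is not produced.
No repressor is bound and HolY is active, so *rudF* is transcribed.
→ *rudF* is ON in A.
Condition B:
ppGpp is absent, so HolY is active.
Indole is absent, so UlmR is active.
With repressor UlmR bound, *kepW* is not transcribed.
So KepW is not produced.
Norleucine is absent, so FenS is inactive.
With no repressor bound, *cilH* is transcribed.
So CilH is produced and active.
With repressor CilH bound, *rudV* is not transcribed.
So RudV is not produced.
No repressor is bound and HolY is active, so *rudF* is transcribed.
→ *rudF* is ON in B.

both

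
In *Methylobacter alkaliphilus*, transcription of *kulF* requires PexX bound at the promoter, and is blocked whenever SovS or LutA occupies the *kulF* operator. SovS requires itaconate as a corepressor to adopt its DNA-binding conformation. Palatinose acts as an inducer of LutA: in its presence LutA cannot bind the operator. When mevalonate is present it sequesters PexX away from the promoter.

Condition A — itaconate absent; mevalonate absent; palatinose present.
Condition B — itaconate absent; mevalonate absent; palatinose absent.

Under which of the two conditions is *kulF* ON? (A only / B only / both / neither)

Condition A:
Itaconate is absent, so SovS is inactive.
Mevalonate is absent, so PexX is active.
Palatinose is present, so LutA is inactive.
No repressor is bound and PexX is active, so *kulF* is transcribed.
→ *kulF* is ON in A.
Condition B:
Itaconate is absent, so SovS is inactive.
Mevalonate is absent, so PexX is active.
Palatinose is absent, so LutA is active.
With repressor LutA bound, *kulF* is not transcribed.
→ *kulF* is OFF in B.

A only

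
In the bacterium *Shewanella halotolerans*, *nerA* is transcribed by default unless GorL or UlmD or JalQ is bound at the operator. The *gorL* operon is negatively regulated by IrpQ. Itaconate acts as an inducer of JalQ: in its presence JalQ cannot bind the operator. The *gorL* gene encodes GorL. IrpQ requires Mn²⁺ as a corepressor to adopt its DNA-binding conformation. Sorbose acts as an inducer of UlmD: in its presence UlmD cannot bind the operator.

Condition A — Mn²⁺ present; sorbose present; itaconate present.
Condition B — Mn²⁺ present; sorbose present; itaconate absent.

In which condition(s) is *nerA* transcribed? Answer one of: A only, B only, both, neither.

Condition A:
Mn²⁺ is present, so IrpQ is active.
With repressor IrpQ bound, *gorL* is not transcribed.
So GorL is not produced.
Sorbose is present, so UlmD is inactive.
Itaconate is present, so JalQ is inactive.
With no repressor bound, *nerA* is transcribed.
→ *nerA* is ON in A.
Condition B:
Mn²⁺ is present, so IrpQ is active.
With repressor IrpQ bound, *gorL* is not transcribed.
So GorL is not produced.
Sorbose is present, so UlmD is inactive.
Itaconate is absent, so JalQ is active.
With repressor JalQ bound, *nerA* is not transcribed.
→ *nerA* is OFF in B.

A only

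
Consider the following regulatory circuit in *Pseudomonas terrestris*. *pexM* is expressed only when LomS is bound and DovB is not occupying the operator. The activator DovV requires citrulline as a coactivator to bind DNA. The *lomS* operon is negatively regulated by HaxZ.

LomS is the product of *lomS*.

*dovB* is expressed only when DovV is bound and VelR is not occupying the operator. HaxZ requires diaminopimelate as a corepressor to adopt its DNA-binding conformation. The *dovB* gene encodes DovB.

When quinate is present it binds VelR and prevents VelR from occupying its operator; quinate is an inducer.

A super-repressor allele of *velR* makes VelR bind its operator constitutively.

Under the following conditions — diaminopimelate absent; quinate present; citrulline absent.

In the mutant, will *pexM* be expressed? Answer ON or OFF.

ON

Diaminopimelate is absent, so HaxZ is inactive.
With no repressor bound, *lomS* is transcribed.
So LomS is produced and active.
Citrulline is absent, so DovV is inactive.
VelR is constitutively active in this strain.
With repressor VelR bound, *dovB* is not transcribed.
So DovB is not produced.
No repressor is bound and LomS is active, so *pexM* is transcribed.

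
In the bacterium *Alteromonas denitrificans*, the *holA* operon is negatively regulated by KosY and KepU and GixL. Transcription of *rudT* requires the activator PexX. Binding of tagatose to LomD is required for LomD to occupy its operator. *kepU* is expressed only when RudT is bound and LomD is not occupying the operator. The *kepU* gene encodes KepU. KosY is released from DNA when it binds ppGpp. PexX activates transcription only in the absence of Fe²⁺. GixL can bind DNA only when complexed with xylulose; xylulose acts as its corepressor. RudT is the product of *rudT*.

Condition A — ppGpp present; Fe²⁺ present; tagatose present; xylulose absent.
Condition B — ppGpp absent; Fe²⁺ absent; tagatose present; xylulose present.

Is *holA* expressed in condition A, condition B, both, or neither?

Condition A:
ppGpp is present, so KosY is inactive.
Fe²⁺ is present, so PexX is inactive.
Required activator PexX is absent, so *rudT* is not transcribed.
So RudT is not produced.
Tagatose is present, so LomD is active.
With repressor LomD bound, *kepU* is not transcribed.
So KepU is not produced.
Xylulose is absent, so GixL is inactive.
With no repressor bound, *holA* is transcribed.
→ *holA* is ON in A.
Condition B:
ppGpp is absent, so KosY is active.
Fe²⁺ is absent, so PexX is active.
No repressor is bound and PexX is active, so *rudT* is transcribed.
So RudT is produced and active.
Tagatose is present, so LomD is active.
With repressor LomD bound, *kepU* is not transcribed.
So KepU is not produced.
Xylulose is present, so GixL is active.
With repressor KosY bound, *holA* is not transcribed.
→ *holA* is OFF in B.

A only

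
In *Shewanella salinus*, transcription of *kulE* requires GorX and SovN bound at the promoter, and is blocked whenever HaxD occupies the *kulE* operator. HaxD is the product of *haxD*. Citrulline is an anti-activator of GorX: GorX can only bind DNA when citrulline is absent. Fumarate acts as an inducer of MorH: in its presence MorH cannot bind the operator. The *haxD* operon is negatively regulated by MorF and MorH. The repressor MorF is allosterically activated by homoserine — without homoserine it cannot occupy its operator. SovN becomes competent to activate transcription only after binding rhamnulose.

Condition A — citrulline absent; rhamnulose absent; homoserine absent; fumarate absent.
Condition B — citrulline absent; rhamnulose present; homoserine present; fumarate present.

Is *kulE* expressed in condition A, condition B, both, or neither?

Condition A:
Citrulline is absent, so GorX is active.
Rhamnulose is absent, so SovN is inactive.
Homoserine is absent, so MorF is inactive.
Fumarate is absent, so MorH is active.
With repressor MorH bound, *haxD* is not transcribed.
So HaxD is not produced.
Required activator SovN is absent, so *kulE* is not transcribed.
→ *kulE* is OFF in A.
Condition B:
Citrulline is absent, so GorX is active.
Rhamnulose is present, so SovN is active.
Homoserine is present, so MorF is active.
Fumarate is present, so MorH is inactive.
With repressor MorF bound, *haxD* is not transcribed.
So HaxD is not produced.
No repressor is bound and GorX and SovN are active, so *kulE* is transcribed.
→ *kulE* is ON in B.

B only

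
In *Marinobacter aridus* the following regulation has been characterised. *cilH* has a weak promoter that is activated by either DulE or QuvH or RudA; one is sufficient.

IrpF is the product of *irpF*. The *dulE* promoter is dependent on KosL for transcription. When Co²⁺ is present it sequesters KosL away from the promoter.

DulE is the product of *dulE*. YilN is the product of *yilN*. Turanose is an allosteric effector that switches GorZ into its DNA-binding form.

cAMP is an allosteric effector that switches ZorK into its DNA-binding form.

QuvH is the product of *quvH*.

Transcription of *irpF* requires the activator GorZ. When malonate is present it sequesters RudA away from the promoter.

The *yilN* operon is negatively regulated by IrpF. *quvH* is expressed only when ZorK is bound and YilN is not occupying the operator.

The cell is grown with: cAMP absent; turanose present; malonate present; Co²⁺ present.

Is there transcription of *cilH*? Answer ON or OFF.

Co²⁺ is present, so KosL is inactive.
Required activator KosL is absent, so *dulE* is not transcribed.
So DulE is not produced.
cAMP is absent, so ZorK is inactive.
Turanose is present, so GorZ is active.
No repressor is bound and GorZ is active, so *irpF* is transcribed.
So IrpF is produced and active.
With repressor IrpF bound, *yilN* is not transcribed.
So YilN is not produced.
Required activator ZorK is absent, so *quvH* is not transcribed.
So QuvH is not produced.
Malonate is present, so RudA is inactive.
No activator is available at the *cilH* promoter, so *cilH* is not transcribed.

OFF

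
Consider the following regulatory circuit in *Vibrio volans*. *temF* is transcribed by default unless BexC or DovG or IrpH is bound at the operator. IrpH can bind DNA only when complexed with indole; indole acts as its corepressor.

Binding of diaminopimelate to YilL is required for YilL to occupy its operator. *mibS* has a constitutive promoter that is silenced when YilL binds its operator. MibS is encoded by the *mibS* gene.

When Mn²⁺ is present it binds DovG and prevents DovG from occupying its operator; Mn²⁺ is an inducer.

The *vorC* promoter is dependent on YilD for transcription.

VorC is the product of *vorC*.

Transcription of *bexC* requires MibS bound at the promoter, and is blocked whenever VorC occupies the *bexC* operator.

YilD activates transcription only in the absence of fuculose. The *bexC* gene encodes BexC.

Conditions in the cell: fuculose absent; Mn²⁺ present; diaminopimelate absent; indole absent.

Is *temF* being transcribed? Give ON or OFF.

ON

Fuculose is absent, so YilD is active.
No repressor is bound and YilD is active, so *vorC* is transcribed.
So VorC is produced and active.
Diaminopimelate is absent, so YilL is inactive.
With no repressor bound, *mibS* is transcribed.
So MibS is produced and active.
With repressor VorC bound, *bexC* is not transcribed.
So BexC is not produced.
Mn²⁺ is present, so DovG is inactive.
Indole is absent, so IrpH is inactive.
With no repressor bound, *temF* is transcribed.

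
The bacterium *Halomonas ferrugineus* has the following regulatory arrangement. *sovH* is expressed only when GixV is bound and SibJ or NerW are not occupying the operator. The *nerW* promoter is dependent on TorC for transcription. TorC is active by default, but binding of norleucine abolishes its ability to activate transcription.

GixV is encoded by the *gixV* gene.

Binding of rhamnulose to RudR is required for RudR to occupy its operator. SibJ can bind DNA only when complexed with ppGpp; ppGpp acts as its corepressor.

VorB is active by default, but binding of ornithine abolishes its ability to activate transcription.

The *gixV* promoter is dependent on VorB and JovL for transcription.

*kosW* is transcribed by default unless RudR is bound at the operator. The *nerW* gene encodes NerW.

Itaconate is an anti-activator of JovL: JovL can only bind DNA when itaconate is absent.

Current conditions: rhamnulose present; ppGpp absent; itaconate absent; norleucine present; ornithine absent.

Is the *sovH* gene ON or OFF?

ppGpp is absent, so SibJ is inactive.
Norleucine is present, so TorC is inactive.
Required activator TorC is absent, so *nerW* is not transcribed.
So NerW is not produced.
Ornithine is absent, so VorB is active.
Itaconate is absent, so JovL is active.
No repressor is bound and VorB and JovL are active, so *gixV* is transcribed.
So GixV is produced and active.
No repressor is bound and GixV is active, so *sovH* is transcribed.

ON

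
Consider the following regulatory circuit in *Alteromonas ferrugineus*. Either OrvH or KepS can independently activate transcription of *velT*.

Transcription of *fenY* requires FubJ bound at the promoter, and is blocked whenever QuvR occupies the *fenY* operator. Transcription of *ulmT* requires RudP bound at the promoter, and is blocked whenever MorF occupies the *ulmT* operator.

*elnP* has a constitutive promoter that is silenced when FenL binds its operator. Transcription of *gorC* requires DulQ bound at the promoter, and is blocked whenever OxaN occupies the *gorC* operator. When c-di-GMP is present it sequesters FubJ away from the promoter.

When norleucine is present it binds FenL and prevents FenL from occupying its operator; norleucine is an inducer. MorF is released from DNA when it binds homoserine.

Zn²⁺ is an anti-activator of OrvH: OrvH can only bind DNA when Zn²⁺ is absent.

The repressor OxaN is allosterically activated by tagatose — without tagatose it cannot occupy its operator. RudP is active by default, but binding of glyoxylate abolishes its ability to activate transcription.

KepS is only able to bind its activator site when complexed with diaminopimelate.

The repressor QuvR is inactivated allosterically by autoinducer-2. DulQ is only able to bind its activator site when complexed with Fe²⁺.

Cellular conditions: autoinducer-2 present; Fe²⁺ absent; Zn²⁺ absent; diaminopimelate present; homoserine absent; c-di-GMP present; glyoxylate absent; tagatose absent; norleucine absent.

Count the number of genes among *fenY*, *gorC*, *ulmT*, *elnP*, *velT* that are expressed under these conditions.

1

Autoinducer-2 is present, so QuvR is inactive.
c-di-GMP is present, so FubJ is inactive.
Required activator FubJ is absent, so *fenY* is not transcribed.
→ *fenY* is OFF.
Fe²⁺ is absent, so DulQ is inactive.
Tagatose is absent, so OxaN is inactive.
Required activator DulQ is absent, so *gorC* is not transcribed.
→ *gorC* is OFF.
Homoserine is absent, so MorF is active.
Glyoxylate is absent, so RudP is active.
With repressor MorF bound, *ulmT* is not transcribed.
→ *ulmT* is OFF.
Norleucine is absent, so FenL is active.
With repressor FenL bound, *elnP* is not transcribed.
→ *elnP* is OFF.
Zn²⁺ is absent, so OrvH is active.
Diaminopimelate is present, so KepS is active.
Activator OrvH is present, so *velT* is transcribed.
→ *velT* is ON.
1 of the 5 genes is transcribed.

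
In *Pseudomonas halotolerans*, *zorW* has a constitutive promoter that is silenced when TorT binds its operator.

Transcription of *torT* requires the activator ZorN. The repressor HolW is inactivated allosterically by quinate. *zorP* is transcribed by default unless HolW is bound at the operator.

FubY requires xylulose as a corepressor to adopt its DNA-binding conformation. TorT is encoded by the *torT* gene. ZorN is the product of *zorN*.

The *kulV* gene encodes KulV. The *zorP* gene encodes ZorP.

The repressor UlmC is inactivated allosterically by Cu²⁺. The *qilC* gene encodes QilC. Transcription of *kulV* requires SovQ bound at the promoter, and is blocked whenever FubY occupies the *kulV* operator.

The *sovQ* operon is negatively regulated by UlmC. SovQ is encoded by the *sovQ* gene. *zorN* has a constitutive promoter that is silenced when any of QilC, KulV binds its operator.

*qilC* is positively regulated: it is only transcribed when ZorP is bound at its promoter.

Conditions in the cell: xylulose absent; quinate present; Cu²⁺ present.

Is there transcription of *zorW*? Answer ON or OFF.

Quinate is present, so HolW is inactive.
With no repressor bound, *zorP* is transcribed.
So ZorP is produced and active.
No repressor is bound and ZorP is active, so *qilC* is transcribed.
So QilC is produced and active.
Xylulose is absent, so FubY is inactive.
Cu²⁺ is present, so UlmC is inactive.
With no repressor bound, *sovQ* is transcribed.
So SovQ is produced and active.
No repressor is bound and SovQ is active, so *kulV* is transcribed.
So KulV is produced and active.
With repressor QilC bound, *zorN* is not transcribed.
So ZorN is not produced.
Required activator ZorN is absent, so *torT* is not transcribed.
So TorT is not produced.
With no repressor bound, *zorW* is transcribed.

ON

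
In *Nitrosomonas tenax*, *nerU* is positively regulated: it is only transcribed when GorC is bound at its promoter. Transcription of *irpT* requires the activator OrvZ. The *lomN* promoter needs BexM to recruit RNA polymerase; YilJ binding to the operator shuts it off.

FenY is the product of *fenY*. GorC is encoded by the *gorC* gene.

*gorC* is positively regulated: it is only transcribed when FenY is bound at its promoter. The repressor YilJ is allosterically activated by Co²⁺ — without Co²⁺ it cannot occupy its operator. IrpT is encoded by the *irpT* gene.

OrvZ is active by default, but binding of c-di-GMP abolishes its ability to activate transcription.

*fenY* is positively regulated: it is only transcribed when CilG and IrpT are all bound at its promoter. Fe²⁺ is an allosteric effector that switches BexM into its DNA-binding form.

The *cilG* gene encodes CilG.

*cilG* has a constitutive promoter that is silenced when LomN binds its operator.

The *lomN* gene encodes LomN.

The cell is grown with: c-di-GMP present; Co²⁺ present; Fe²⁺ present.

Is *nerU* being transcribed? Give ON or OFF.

Fe²⁺ is present, so BexM is active.
Co²⁺ is present, so YilJ is active.
With repressor YilJ bound, *lomN* is not transcribed.
So LomN is not produced.
With no repressor bound, *cilG* is transcribed.
So CilG is produced and active.
c-di-GMP is present, so OrvZ is inactive.
Required activator OrvZ is absent, so *irpT* is not transcribed.
So IrpT is not produced.
Required activator IrpT is absent, so *fenY* is not transcribed.
So FenY is not produced.
Required activator FenY is absent, so *gorC* is not transcribed.
So GorC is not produced.
Required activator GorC is absent, so *nerU* is not transcribed.

OFF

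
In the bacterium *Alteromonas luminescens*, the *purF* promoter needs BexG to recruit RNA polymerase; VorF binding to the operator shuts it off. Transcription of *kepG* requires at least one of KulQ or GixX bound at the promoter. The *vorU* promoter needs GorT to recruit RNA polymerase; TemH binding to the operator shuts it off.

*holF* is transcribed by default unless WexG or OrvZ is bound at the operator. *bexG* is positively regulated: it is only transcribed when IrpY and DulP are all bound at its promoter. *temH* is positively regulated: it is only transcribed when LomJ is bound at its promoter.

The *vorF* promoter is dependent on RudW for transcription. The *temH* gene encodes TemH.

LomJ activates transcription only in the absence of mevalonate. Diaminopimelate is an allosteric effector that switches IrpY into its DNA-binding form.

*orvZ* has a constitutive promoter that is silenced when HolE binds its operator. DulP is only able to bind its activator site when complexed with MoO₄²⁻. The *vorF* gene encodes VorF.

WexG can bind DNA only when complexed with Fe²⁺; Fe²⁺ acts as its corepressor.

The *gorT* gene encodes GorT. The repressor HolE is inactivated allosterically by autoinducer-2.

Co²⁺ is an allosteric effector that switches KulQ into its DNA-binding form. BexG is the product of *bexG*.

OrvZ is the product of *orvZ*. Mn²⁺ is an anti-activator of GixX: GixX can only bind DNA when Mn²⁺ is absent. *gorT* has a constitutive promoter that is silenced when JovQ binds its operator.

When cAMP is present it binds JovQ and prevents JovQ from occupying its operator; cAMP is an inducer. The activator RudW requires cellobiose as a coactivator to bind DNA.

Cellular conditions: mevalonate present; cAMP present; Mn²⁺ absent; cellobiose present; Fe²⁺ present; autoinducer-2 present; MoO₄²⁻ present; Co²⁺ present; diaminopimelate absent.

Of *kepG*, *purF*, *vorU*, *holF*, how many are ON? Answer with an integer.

Co²⁺ is present, so KulQ is active.
Mn²⁺ is absent, so GixX is active.
Activator KulQ is present, so *kepG* is transcribed.
→ *kepG* is ON.
Diaminopimelate is absent, so IrpY is inactive.
MoO₄²⁻ is present, so DulP is active.
Required activator IrpY is absent, so *bexG* is not transcribed.
So BexG is not produced.
Cellobiose is present, so RudW is active.
No repressor is bound and RudW is active, so *vorF* is transcribed.
So VorF is produced and active.
With repressor VorF bound, *purF* is not transcribed.
→ *purF* is OFF.
Mevalonate is present, so LomJ is inactive.
Required activator LomJ is absent, so *temH* is not transcribed.
So TemH is not produced.
cAMP is present, so JovQ is inactive.
With no repressor bound, *gorT* is transcribed.
So GorT is produced and active.
No repressor is bound and GorT is active, so *vorU* is transcribed.
→ *vorU* is ON.
Fe²⁺ is present, so WexG is active.
Autoinducer-2 is present, so HolE is inactive.
With no repressor bound, *orvZ* is transcribed.
So OrvZ is produced and active.
With repressor WexG bound, *holF* is not transcribed.
→ *holF* is OFF.
2 of the 4 genes are transcribed.

2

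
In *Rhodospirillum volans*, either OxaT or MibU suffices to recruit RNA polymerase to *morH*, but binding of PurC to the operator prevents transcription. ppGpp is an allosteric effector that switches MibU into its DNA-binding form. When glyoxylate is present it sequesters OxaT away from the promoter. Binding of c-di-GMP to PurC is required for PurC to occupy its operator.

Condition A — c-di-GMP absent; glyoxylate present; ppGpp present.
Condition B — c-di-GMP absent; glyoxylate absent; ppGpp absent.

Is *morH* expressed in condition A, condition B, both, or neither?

both

Condition A:
c-di-GMP is absent, so PurC is inactive.
Glyoxylate is present, so OxaT is inactive.
ppGpp is present, so MibU is active.
Activator MibU is present, so *morH* is transcribed.
→ *morH* is ON in A.
Condition B:
c-di-GMP is absent, so PurC is inactive.
Glyoxylate is absent, so OxaT is active.
ppGpp is absent, so MibU is inactive.
Activator OxaT is present, so *morH* is transcribed.
→ *morH* is ON in B.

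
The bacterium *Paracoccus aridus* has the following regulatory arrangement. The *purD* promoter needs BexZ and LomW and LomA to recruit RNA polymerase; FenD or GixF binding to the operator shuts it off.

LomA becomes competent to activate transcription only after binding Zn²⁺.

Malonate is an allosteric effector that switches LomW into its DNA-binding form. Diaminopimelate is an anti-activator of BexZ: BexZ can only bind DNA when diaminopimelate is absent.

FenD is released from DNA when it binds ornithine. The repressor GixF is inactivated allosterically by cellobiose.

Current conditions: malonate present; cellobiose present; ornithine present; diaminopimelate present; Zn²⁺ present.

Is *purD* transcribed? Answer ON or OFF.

Diaminopimelate is present, so BexZ is inactive.
Ornithine is present, so FenD is inactive.
Malonate is present, so LomW is active.
Zn²⁺ is present, so LomA is active.
Cellobiose is present, so GixF is inactive.
Required activator BexZ is absent, so *purD* is not transcribed.

OFF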